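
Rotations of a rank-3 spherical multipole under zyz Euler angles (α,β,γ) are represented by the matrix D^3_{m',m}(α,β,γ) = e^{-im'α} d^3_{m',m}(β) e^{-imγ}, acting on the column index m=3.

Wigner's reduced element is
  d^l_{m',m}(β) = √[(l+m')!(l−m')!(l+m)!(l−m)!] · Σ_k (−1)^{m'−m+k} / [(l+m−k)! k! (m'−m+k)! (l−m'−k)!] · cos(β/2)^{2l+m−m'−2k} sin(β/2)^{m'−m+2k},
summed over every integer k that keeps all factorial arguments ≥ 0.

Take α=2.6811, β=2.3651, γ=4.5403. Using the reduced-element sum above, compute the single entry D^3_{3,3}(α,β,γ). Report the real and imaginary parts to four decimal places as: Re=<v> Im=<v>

First d^3_{3,3}(β=2.3651), then the phase factors e^{-i(3)α} and e^{-i(3)γ}:
c=cos(2.3651/2)=0.378566, s=sin(2.3651/2)=0.925574; N=√[720·1·720·1]=720.000000
k∈{0} keeps every argument non-negative
  k=0: (−1)^0·720.0000/(720)·0.3786^6·0.9256^0 = +0.002943
d^3_{3,3}(2.3651) = +0.002943
D = (-0.188189-0.982133i)·(+0.002943)·(+0.493637-0.869668i) = -0.002787-0.000945i

Re=-0.0028 Im=-0.0009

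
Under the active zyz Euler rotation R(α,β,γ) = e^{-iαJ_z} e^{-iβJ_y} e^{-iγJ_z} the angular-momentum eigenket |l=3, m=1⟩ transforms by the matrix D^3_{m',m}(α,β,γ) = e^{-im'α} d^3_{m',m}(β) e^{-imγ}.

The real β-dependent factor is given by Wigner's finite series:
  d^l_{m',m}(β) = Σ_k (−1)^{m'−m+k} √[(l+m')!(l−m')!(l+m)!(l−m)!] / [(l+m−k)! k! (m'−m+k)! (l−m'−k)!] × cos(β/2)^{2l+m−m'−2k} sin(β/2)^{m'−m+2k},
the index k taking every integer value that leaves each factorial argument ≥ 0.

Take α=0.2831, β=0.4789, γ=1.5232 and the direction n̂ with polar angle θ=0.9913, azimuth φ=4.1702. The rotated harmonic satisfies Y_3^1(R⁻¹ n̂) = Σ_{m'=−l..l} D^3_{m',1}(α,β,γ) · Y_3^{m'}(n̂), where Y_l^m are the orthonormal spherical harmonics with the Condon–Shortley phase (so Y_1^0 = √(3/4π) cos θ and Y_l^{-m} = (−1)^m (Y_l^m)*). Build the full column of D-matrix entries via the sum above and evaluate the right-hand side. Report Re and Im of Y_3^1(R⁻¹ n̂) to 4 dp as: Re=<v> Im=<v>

Re=-0.1553 Im=0.1977

Need the full column D^3_{m',1} for m'=−3..3 at α=0.2831, β=0.4789, γ=1.5232.
cos(β/2)=0.971469, sin(β/2)=0.237168
d^3_{-3,1}: single k=4 term ⇒ +0.011565;  D = +0.009036-0.007217i
d^3_{-2,1}: k∈[3..4] ⇒ +0.077355 -0.002305 = +0.075049;  D = +0.043227-0.061350i
d^3_{-1,1}: k∈[2..4] ⇒ +0.300594 -0.023888 +0.000178 = +0.276884;  D = +0.089905-0.261881i
d^3_{0,1}: k∈[1..3] ⇒ +0.710872 -0.127107 +0.002525 = +0.586290;  D = +0.027895-0.585626i
d^3_{1,1}: k∈[0..2] ⇒ +0.840567 -0.400791 +0.017916 = +0.457692;  D = -0.106794-0.445058i
d^3_{2,1}: k∈[0..1] ⇒ -0.648934 +0.077355 = -0.571579;  D = +0.283314+0.496424i
d^3_{3,1}: single k=0 term ⇒ +0.194032;  D = -0.139420-0.134946i
Y_3^{m'}(θ=0.9913,φ=4.1702) and Σ D·Y over m':
  (+0.0090-0.0072i)·(+0.2440+0.0136i)  (+0.0432-0.0614i)·(-0.1832-0.3464i)  (+0.0899-0.2619i)·(-0.0697+0.1157i)  (+0.0279-0.5856i)·(-0.3067+0.0000i)  (-0.1068-0.4451i)·(+0.0697+0.1157i)  (+0.2833+0.4964i)·(-0.1832+0.3464i)  (-0.1394-0.1349i)·(-0.2440+0.0136i)
Y_3^1(R⁻¹ n̂) = -0.155335+0.197739i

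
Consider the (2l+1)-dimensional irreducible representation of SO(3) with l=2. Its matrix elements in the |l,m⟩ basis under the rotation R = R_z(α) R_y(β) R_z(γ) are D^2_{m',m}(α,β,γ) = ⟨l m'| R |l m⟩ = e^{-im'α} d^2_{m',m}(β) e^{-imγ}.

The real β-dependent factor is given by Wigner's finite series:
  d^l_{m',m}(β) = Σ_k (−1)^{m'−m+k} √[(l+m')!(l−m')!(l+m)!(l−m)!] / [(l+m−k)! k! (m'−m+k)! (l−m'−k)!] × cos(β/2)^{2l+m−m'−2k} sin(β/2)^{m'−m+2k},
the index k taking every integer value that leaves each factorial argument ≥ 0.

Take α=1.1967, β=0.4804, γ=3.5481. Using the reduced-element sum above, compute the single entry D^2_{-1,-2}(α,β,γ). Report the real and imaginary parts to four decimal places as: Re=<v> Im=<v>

Re=0.1853 Im=-0.3947

D^2_{-1,-2}(1.1967,0.4804,3.5481) = e^{-i·-1·1.1967}·d^2_{-1,-2}(0.4804)·e^{-i·-2·3.5481}. Compute d first:
Half-angle: c=0.971290, s=0.237897. N=√(1·6·1·24)=12.000000
k: max(0,(-2)−(-1))=0 … min(2+(-2),2−(-1))=0
  k=0: (−1)^1·12.0000/(6)·0.9713^3·0.2379^1 = -0.435979
d^2_{-1,-2}(0.4804) = -0.435979
Phases: e^{-i·(-1)·1.1967}=+0.365432+0.930838i, e^{-i·(-2)·3.5481}=+0.687312+0.726363i ⇒ D=+0.185274-0.394654i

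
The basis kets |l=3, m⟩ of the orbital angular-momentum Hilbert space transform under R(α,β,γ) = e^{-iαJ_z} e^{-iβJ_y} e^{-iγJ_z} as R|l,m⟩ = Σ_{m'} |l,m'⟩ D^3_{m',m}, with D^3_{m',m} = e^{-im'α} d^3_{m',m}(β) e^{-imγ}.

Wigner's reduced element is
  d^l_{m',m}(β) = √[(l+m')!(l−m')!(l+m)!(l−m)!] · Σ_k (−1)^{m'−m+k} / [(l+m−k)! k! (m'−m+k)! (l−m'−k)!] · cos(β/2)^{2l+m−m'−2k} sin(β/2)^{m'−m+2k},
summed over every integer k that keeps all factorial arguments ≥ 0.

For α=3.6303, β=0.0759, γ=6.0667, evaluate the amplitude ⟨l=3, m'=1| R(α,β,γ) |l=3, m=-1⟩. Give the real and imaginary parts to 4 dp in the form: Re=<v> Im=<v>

First d^3_{1,-1}(β=0.0759), then the phase factors e^{-i(1)α} and e^{-i(-1)γ}:
c=cos(0.0759/2)=0.999280, s=sin(0.0759/2)=0.037941; N=√[24·2·2·24]=48.000000
The bounds max(0,m−m')=0 and min(l+m,l−m')=2 give 3 terms
  k=0: (−1)^2·48.0000/(8)·0.9993^4·0.0379^2 = +0.008612
  k=1: (−1)^3·48.0000/(6)·0.9993^2·0.0379^4 = -0.000017
  k=2: (−1)^4·48.0000/(48)·0.9993^0·0.0379^6 = +0.000000
d^3_{1,-1}(0.0759) = +0.008612 -0.000017 +0.000000 = +0.008596
D = (-0.882940+0.469485i)·(+0.008596)·(+0.976658-0.214798i) = -0.006545+0.005572i

Re=-0.0065 Im=0.0056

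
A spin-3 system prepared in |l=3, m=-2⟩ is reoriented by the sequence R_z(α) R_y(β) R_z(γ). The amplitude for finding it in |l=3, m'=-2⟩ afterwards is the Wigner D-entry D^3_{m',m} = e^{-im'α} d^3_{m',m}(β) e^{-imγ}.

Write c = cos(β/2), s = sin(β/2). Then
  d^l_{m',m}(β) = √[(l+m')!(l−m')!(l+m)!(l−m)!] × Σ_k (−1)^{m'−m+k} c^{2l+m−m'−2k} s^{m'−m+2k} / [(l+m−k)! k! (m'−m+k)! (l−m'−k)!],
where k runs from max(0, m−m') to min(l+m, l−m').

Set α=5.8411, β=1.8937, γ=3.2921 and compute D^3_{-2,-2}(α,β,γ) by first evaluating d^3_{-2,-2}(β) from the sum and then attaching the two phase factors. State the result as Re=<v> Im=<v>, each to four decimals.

Re=-0.2871 Im=0.1894

First d^3_{-2,-2}(β=1.8937), then the phase factors e^{-i(-2)α} and e^{-i(-2)γ}:
c=cos(1.8937/2)=0.584242, s=sin(1.8937/2)=0.811579; N=√[1·120·1·120]=120.000000
k: max(0,(-2)−(-2))=0 … min(3+(-2),3−(-2))=1
  k=0: (−1)^0·120.0000/(120)·0.5842^6·0.8116^0 = +0.039770
  k=1: (−1)^1·120.0000/(24)·0.5842^4·0.8116^2 = -0.383711
d^3_{-2,-2}(1.8937) = +0.039770 -0.383711 = -0.343941
D = (+0.633931-0.773389i)·(-0.343941)·(+0.955036+0.296489i) = -0.287097+0.189395i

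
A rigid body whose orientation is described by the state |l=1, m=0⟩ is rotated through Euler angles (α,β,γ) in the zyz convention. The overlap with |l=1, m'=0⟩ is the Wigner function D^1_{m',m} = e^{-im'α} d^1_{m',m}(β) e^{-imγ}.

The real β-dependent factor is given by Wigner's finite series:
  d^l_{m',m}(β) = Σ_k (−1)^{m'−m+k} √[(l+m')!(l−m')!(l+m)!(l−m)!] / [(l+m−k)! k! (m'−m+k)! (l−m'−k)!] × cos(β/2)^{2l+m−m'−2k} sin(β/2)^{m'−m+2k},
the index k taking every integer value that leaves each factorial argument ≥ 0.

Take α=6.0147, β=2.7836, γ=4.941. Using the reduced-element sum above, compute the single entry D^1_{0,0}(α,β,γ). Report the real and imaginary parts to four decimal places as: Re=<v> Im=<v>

First d^1_{0,0}(β=2.7836), then the phase factors e^{-i(0)α} and e^{-i(0)γ}:
With c≡cos(β/2)=0.178042 and s≡sin(β/2)=0.984023, N=[1·1·1·1]^{1/2}=1.000000
The bounds max(0,m−m')=0 and min(l+m,l−m')=1 give 2 terms
  k=0: (−1)^0·1.0000/(1)·0.1780^2·0.9840^0 = +0.031699
  k=1: (−1)^1·1.0000/(1)·0.1780^0·0.9840^2 = -0.968301
d^1_{0,0}(2.7836) = +0.031699 -0.968301 = -0.936602
D = (+1.000000+0.000000i)·(-0.936602)·(+1.000000+0.000000i) = -0.936602+0.000000i

Re=-0.9366 Im=0.0000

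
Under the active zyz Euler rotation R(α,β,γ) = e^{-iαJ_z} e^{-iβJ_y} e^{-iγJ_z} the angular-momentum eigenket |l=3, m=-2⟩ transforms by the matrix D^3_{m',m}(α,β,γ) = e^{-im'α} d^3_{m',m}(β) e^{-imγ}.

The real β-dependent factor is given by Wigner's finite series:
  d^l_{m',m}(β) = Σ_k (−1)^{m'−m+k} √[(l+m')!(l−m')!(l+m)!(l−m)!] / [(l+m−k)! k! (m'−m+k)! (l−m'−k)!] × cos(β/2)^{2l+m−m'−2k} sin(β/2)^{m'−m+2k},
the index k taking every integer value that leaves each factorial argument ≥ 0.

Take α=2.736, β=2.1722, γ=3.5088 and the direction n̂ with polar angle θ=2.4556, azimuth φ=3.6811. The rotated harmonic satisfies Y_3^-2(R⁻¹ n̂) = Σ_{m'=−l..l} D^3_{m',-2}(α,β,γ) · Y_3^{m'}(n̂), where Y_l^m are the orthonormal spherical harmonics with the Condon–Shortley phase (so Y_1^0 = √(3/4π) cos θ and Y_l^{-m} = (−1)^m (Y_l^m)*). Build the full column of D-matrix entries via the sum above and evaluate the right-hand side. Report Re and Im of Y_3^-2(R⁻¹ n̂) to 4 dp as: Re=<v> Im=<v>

Need the full column D^3_{m',-2} for m'=−3..3 at α=2.736, β=2.1722, γ=3.5088.
cos(β/2)=0.465940, sin(β/2)=0.884816
d^3_{-3,-2}: single k=1 term ⇒ +0.047597;  D = -0.042166+0.022079i
d^3_{-2,-2}: k∈[0..1] ⇒ +0.010232 -0.184500 = -0.174267;  D = -0.173754+0.013365i
d^3_{-1,-2}: k∈[0..1] ⇒ -0.061447 +0.443179 = +0.381731;  D = -0.361280-0.123272i
d^3_{0,-2}: k∈[0..1] ⇒ +0.202109 -0.728841 = -0.526732;  D = -0.390953-0.352991i
d^3_{1,-2}: k∈[0..1] ⇒ -0.443179 +0.799090 = +0.355912;  D = -0.148624-0.323394i
d^3_{2,-2}: k∈[0..1] ⇒ +0.665338 -0.479865 = +0.185473;  D = +0.004673+0.185414i
d^3_{3,-2}: single k=0 term ⇒ -0.618972;  D = -0.229817+0.574727i
Y_3^{m'}(θ=2.4556,φ=3.6811) and Σ D·Y over m':
  (-0.0422+0.0221i)·(+0.0051+0.1059i)  (-0.1738+0.0134i)·(-0.1498+0.2797i)  (-0.3613-0.1233i)·(-0.3502+0.2097i)  (-0.3910-0.3530i)·(+0.0018+0.0000i)  (-0.1486-0.3234i)·(+0.3502+0.2097i)  (+0.0047+0.1854i)·(-0.1498-0.2797i)  (-0.2298+0.5747i)·(-0.0051+0.1059i)
Y_3^-2(R⁻¹ n̂) = +0.178607-0.288924i

Re=0.1786 Im=-0.2889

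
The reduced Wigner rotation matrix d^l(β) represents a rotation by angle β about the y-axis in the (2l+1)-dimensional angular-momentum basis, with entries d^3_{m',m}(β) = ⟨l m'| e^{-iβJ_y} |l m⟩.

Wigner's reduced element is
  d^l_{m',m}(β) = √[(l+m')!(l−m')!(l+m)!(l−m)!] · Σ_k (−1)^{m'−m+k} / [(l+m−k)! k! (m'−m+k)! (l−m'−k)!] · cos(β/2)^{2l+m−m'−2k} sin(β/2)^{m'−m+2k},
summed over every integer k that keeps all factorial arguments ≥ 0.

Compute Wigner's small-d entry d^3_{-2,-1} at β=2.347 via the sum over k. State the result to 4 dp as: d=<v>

d^3_{-2,-1}(β=2.347) via Wigner's sum:
Half-angle: c=0.386927, s=0.922110. N=√(1·120·2·24)=75.894664
The bounds max(0,m−m')=1 and min(l+m,l−m')=2 give 2 terms
  k=1: (−1)^0·75.8947/(24)·0.3869^5·0.9221^1 = +0.025289
  k=2: (−1)^1·75.8947/(12)·0.3869^3·0.9221^3 = -0.287253
d^3_{-2,-1}(2.347) = +0.025289 -0.287253 = -0.261965

d=-0.2620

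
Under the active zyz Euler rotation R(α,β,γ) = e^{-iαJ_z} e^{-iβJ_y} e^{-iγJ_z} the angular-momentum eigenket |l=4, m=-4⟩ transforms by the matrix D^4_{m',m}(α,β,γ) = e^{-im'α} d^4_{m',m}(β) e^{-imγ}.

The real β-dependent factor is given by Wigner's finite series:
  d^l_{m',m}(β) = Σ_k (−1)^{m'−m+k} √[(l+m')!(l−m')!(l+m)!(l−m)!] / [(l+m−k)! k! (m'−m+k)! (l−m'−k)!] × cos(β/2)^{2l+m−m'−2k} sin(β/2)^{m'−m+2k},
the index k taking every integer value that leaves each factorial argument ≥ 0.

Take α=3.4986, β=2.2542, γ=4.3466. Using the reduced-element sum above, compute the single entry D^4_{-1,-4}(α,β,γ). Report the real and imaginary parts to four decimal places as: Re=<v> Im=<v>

First d^4_{-1,-4}(β=2.2542), then the phase factors e^{-i(-1)α} and e^{-i(-4)γ}:
With c≡cos(β/2)=0.429281 and s≡sin(β/2)=0.903171, N=[6·120·1·40320]^{1/2}=5387.986637
Admissible k: 0..0 (factorial args all ≥0)
  k=0: (−1)^3·5387.9866/(720)·0.4293^5·0.9032^3 = -0.080373
d^4_{-1,-4}(2.2542) = -0.080373
Attach z-rotation phases: D = e^{-i(-1)(3.4986)}·(-0.080373)·e^{-i(-4)(4.3466)} = +0.036016-0.071852i

Re=0.0360 Im=-0.0719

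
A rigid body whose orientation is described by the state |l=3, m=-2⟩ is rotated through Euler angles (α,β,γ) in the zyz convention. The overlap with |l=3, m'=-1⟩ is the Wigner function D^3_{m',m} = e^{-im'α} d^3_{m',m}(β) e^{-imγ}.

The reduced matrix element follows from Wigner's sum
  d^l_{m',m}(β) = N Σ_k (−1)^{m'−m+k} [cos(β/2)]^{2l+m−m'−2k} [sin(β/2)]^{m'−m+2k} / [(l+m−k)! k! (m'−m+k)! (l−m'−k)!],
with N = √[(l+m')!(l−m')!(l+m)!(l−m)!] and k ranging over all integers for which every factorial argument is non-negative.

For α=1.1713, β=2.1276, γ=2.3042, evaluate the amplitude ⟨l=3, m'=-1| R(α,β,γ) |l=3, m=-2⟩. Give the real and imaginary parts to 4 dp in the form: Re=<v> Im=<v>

Re=0.3583 Im=-0.1974

Split into d^3_{-1,-2}(β=2.1276) × two z-phases.
Half-angle: c=0.485554, s=0.874207. N=√(2·24·1·120)=75.894664
k: max(0,(-2)−(-1))=0 … min(3+(-2),3−(-1))=1
  k=0: (−1)^1·75.8947/(24)·0.4856^5·0.8742^1 = -0.074611
  k=1: (−1)^2·75.8947/(12)·0.4856^3·0.8742^3 = +0.483709
d^3_{-1,-2}(2.1276) = -0.074611 +0.483709 = +0.409099
Phases: e^{-i·(-1)·1.1713}=+0.388954+0.921257i, e^{-i·(-2)·2.3042}=-0.103802-0.994598i ⇒ D=+0.358332-0.197382i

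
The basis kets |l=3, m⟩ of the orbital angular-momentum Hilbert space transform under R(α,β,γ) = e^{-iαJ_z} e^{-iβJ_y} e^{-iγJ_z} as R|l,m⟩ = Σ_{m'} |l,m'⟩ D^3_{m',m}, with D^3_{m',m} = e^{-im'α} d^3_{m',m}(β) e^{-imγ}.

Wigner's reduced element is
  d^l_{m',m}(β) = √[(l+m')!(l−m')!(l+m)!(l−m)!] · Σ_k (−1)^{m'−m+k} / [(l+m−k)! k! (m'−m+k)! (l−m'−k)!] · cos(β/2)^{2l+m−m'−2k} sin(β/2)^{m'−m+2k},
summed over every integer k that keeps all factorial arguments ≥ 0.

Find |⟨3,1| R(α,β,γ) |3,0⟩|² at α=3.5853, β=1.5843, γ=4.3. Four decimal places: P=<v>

D^3_{1,0}(3.5853,1.5843,4.3) = e^{-i·1·3.5853}·d^3_{1,0}(1.5843)·e^{-i·0·4.3}. Compute d first:
With c≡cos(β/2)=0.702316 and s≡sin(β/2)=0.711865, N=[24·2·6·6]^{1/2}=41.569219
k: max(0,(0)−(1))=0 … min(3+(0),3−(1))=2
  k=0: (−1)^1·41.5692/(12)·0.7023^5·0.7119^1 = -0.421359
  k=1: (−1)^2·41.5692/(4)·0.7023^3·0.7119^3 = +1.298683
  k=2: (−1)^3·41.5692/(12)·0.7023^1·0.7119^5 = -0.444745
d^3_{1,0}(1.5843) = -0.421359 +1.298683 -0.444745 = +0.432578
|D^3_{1,0}|² = |d^3_{1,0}(β)|² = (+0.432578)² = 0.187124 (the z-rotation phases have unit modulus)

P=0.1871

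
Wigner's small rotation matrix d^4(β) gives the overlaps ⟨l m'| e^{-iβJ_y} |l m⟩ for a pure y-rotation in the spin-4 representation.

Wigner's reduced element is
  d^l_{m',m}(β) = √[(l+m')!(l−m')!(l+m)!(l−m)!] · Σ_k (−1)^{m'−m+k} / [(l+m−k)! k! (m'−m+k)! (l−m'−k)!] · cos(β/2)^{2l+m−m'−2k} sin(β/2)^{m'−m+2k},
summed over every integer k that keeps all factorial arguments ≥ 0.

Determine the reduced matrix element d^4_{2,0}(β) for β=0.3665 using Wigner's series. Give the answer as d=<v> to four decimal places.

d^4_{2,0}(β=0.3665) via Wigner's sum:
c=cos(0.3665/2)=0.983257, s=sin(0.3665/2)=0.182226; N=√[720·2·24·24]=910.735966
k: max(0,(0)−(2))=0 … min(4+(0),4−(2))=2
  k=0: (−1)^2·910.7360/(96)·0.9833^6·0.1822^2 = +0.284671
  k=1: (−1)^3·910.7360/(36)·0.9833^4·0.1822^4 = -0.026074
  k=2: (−1)^4·910.7360/(96)·0.9833^2·0.1822^6 = +0.000336
d^4_{2,0}(0.3665) = +0.284671 -0.026074 +0.000336 = +0.258934

d=0.2589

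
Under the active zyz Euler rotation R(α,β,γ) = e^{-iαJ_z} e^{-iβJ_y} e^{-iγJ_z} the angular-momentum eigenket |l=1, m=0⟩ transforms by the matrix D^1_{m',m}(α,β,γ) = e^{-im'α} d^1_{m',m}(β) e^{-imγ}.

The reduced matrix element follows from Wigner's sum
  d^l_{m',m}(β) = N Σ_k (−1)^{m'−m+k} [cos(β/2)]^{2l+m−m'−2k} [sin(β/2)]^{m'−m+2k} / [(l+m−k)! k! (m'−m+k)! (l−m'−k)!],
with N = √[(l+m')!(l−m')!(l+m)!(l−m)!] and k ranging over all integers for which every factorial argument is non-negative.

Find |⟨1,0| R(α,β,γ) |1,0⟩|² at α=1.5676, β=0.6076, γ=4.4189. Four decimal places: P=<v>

P=0.6741

D^1_{0,0}(1.5676,0.6076,4.4189) = e^{-i·0·1.5676}·d^1_{0,0}(0.6076)·e^{-i·0·4.4189}. Compute d first:
Half-angle: c=0.954207, s=0.299148. N=√(1·1·1·1)=1.000000
The bounds max(0,m−m')=0 and min(l+m,l−m')=1 give 2 terms
  k=0: (−1)^0·1.0000/(1)·0.9542^2·0.2991^0 = +0.910510
  k=1: (−1)^1·1.0000/(1)·0.9542^0·0.2991^2 = -0.089490
d^1_{0,0}(0.6076) = +0.910510 -0.089490 = +0.821021
|D^1_{0,0}|² = |d^1_{0,0}(β)|² = (+0.821021)² = 0.674075 (the z-rotation phases have unit modulus)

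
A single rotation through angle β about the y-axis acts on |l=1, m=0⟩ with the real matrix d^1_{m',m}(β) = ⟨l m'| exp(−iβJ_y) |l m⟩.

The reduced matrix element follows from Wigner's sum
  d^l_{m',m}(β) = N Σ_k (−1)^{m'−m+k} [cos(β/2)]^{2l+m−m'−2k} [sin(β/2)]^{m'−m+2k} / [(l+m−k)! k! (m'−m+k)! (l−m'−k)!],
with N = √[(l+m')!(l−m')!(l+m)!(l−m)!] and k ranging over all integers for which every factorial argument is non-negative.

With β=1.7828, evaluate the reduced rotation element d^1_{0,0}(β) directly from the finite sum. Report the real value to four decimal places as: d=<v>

d=-0.2104

d^1_{0,0}(β=1.7828) via Wigner's sum:
Half-angle: c=0.628324, s=0.777952. N=√(1·1·1·1)=1.000000
k∈{0,1} keeps every argument non-negative
  k=0: (−1)^0·1.0000/(1)·0.6283^2·0.7780^0 = +0.394790
  k=1: (−1)^1·1.0000/(1)·0.6283^0·0.7780^2 = -0.605210
d^1_{0,0}(1.7828) = +0.394790 -0.605210 = -0.210419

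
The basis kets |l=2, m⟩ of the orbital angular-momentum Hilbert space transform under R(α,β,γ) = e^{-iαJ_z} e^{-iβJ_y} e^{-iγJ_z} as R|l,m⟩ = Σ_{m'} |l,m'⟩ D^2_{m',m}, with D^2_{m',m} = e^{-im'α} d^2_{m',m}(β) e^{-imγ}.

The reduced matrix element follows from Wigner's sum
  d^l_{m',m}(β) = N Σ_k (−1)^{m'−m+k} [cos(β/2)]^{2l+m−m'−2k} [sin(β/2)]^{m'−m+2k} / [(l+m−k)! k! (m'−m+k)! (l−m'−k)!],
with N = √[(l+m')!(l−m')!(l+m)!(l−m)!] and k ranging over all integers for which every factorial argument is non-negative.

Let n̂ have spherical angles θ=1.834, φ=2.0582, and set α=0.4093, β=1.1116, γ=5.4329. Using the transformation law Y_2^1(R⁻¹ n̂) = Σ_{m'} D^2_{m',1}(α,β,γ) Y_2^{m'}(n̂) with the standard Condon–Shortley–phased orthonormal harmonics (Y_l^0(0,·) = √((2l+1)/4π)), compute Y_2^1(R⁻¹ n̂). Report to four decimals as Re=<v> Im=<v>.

Need the full column D^2_{m',1} for m'=−2..2 at α=0.4093, β=1.1116, γ=5.4329.
cos(β/2)=0.849479, sin(β/2)=0.527623
d^2_{-2,1}: single k=3 term ⇒ +0.249548;  D = -0.024439+0.248348i
d^2_{-1,1}: k∈[2..3] ⇒ +0.602662 -0.077499 = +0.525163;  D = +0.160811+0.499936i
d^2_{0,1}: k∈[1..2] ⇒ +0.792240 -0.305632 = +0.486608;  D = +0.321048+0.365670i
d^2_{1,1}: k∈[0..1] ⇒ +0.520727 -0.602662 = -0.081935;  D = -0.074097-0.034972i
d^2_{2,1}: single k=0 term ⇒ -0.646861;  D = -0.646537-0.020493i
Y_2^{m'}(θ=1.834,φ=2.0582) and Σ D·Y over m':
  (-0.0244+0.2483i)·(-0.2021+0.2980i)  (+0.1608+0.4999i)·(+0.0909+0.1715i)  (+0.3210+0.3657i)·(-0.2513+0.0000i)  (-0.0741-0.0350i)·(-0.0909+0.1715i)  (-0.6465-0.0205i)·(-0.2021-0.2980i)
Y_2^1(R⁻¹ n̂) = -0.083560+0.110928i

Re=-0.0836 Im=0.1109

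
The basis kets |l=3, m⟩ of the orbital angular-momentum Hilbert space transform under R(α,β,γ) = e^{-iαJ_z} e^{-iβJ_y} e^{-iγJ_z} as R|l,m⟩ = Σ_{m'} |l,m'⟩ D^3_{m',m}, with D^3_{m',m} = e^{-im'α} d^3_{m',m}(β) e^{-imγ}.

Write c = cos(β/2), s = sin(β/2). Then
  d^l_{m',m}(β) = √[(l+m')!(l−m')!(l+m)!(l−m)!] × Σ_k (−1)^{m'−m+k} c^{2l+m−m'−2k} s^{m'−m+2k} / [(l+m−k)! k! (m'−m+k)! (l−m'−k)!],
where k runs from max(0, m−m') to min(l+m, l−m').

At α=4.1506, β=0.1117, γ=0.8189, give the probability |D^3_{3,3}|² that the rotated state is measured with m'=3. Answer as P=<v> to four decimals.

P=0.9814

D^3_{3,3}(4.1506,0.1117,0.8189) = e^{-i·3·4.1506}·d^3_{3,3}(0.1117)·e^{-i·3·0.8189}. Compute d first:
c=cos(0.1117/2)=0.998441, s=sin(0.1117/2)=0.055821; N=√[720·1·720·1]=720.000000
k: max(0,(3)−(3))=0 … min(3+(3),3−(3))=0
  k=0: (−1)^0·720.0000/(720)·0.9984^6·0.0558^0 = +0.990681
d^3_{3,3}(0.1117) = +0.990681
|D^3_{3,3}|² = |d^3_{3,3}(β)|² = (+0.990681)² = 0.981449 (the z-rotation phases have unit modulus)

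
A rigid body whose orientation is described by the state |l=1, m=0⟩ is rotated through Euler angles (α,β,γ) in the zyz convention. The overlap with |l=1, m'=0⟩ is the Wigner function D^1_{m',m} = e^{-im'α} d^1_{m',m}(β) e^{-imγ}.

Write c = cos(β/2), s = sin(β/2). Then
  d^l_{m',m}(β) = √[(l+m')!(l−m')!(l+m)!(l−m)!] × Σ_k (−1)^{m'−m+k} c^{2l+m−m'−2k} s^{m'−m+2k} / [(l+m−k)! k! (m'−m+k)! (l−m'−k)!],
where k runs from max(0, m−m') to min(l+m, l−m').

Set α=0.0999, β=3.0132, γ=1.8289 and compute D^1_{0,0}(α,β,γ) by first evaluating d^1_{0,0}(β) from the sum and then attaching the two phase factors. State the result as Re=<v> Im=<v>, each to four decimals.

Split into d^1_{0,0}(β=3.0132) × two z-phases.
Half-angle: c=0.064152, s=0.997940. N=√(1·1·1·1)=1.000000
k: max(0,(0)−(0))=0 … min(1+(0),1−(0))=1
  k=0: (−1)^0·1.0000/(1)·0.0642^2·0.9979^0 = +0.004116
  k=1: (−1)^1·1.0000/(1)·0.0642^0·0.9979^2 = -0.995884
d^1_{0,0}(3.0132) = +0.004116 -0.995884 = -0.991769
D = (+1.000000+0.000000i)·(-0.991769)·(+1.000000+0.000000i) = -0.991769+0.000000i

Re=-0.9918 Im=0.0000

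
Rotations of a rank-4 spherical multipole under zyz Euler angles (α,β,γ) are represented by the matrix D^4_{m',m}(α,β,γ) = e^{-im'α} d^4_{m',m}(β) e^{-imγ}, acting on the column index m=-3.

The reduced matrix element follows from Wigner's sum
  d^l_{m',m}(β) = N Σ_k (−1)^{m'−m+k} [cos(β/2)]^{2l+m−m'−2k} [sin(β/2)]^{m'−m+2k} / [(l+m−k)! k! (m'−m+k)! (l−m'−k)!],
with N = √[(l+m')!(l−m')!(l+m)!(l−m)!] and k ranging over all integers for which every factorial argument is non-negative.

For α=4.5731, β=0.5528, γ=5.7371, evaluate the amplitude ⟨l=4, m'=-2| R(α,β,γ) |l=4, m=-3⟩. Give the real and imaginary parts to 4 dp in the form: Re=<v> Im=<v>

First d^4_{-2,-3}(β=0.5528), then the phase factors e^{-i(-2)α} and e^{-i(-3)γ}:
c=cos(0.5528/2)=0.962044, s=sin(0.5528/2)=0.272894; N=√[2·720·1·5040]=2693.993318
Admissible k: 0..1 (factorial args all ≥0)
  k=0: (−1)^1·2693.9933/(720)·0.9620^7·0.2729^1 = -0.778795
  k=1: (−1)^2·2693.9933/(240)·0.9620^5·0.2729^3 = +0.187993
d^4_{-2,-3}(0.5528) = -0.778795 +0.187993 = -0.590801
Attach z-rotation phases: D = e^{-i(-2)(4.5731)}·(-0.590801)·e^{-i(-3)(5.7371)} = -0.200384-0.555781i

Re=-0.2004 Im=-0.5558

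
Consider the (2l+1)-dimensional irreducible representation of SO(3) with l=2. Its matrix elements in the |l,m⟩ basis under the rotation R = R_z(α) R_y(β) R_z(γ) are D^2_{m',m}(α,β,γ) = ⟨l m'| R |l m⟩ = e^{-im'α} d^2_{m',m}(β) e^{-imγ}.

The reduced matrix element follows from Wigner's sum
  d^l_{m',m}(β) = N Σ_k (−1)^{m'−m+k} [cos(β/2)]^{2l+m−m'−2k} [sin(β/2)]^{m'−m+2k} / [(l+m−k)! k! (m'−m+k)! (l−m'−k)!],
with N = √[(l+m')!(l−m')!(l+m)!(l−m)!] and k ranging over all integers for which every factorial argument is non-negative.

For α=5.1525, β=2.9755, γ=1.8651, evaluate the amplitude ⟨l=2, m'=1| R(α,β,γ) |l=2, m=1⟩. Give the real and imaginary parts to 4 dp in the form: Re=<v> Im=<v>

Re=-0.0152 Im=0.0137

First d^2_{1,1}(β=2.9755), then the phase factors e^{-i(1)α} and e^{-i(1)γ}:
c=cos(2.9755/2)=0.082951, s=sin(2.9755/2)=0.996554; N=√[6·1·6·1]=6.000000
The bounds max(0,m−m')=0 and min(l+m,l−m')=1 give 2 terms
  k=0: (−1)^0·6.0000/(6)·0.0830^4·0.9966^0 = +0.000047
  k=1: (−1)^1·6.0000/(2)·0.0830^2·0.9966^2 = -0.020501
d^2_{1,1}(2.9755) = +0.000047 -0.020501 = -0.020453
Attach z-rotation phases: D = e^{-i(1)(5.1525)}·(-0.020453)·e^{-i(1)(1.8651)} = -0.015181+0.013707i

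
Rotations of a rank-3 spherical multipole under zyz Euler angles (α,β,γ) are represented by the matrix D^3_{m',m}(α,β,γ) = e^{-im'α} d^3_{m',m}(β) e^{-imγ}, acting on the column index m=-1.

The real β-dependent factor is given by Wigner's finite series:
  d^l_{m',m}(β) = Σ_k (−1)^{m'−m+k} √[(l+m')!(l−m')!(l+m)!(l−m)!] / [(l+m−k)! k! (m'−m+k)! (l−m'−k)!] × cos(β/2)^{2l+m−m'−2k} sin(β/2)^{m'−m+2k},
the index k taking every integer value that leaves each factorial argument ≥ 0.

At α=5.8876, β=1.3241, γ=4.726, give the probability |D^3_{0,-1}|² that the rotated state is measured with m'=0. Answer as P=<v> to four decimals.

P=0.0868

D^3_{0,-1}(5.8876,1.3241,4.726) = e^{-i·0·5.8876}·d^3_{0,-1}(1.3241)·e^{-i·-1·4.726}. Compute d first:
c=cos(1.3241/2)=0.788734, s=sin(1.3241/2)=0.614735; N=√[6·6·2·24]=41.569219
k: max(0,(-1)−(0))=0 … min(3+(-1),3−(0))=2
  k=0: (−1)^1·41.5692/(12)·0.7887^5·0.6147^1 = -0.650026
  k=1: (−1)^2·41.5692/(4)·0.7887^3·0.6147^3 = +1.184587
  k=2: (−1)^3·41.5692/(12)·0.7887^1·0.6147^5 = -0.239862
d^3_{0,-1}(1.3241) = -0.650026 +1.184587 -0.239862 = +0.294700
|D^3_{0,-1}|² = |d^3_{0,-1}(β)|² = (+0.294700)² = 0.086848 (the z-rotation phases have unit modulus)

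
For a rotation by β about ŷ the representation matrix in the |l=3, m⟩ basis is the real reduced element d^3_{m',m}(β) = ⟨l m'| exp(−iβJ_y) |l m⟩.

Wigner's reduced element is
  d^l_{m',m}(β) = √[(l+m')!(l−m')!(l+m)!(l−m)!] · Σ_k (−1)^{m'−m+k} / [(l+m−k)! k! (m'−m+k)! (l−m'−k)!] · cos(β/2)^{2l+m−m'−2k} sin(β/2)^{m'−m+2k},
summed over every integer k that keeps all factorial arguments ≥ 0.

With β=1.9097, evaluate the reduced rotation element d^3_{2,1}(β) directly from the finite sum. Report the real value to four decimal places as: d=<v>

d^3_{2,1}(β=1.9097) via Wigner's sum:
With c≡cos(β/2)=0.577731 and s≡sin(β/2)=0.816227, N=[120·1·24·2]^{1/2}=75.894664
k∈{0,1} keeps every argument non-negative
  k=0: (−1)^1·75.8947/(24)·0.5777^5·0.8162^1 = -0.166127
  k=1: (−1)^2·75.8947/(12)·0.5777^3·0.8162^3 = +0.663194
d^3_{2,1}(1.9097) = -0.166127 +0.663194 = +0.497067

d=0.4971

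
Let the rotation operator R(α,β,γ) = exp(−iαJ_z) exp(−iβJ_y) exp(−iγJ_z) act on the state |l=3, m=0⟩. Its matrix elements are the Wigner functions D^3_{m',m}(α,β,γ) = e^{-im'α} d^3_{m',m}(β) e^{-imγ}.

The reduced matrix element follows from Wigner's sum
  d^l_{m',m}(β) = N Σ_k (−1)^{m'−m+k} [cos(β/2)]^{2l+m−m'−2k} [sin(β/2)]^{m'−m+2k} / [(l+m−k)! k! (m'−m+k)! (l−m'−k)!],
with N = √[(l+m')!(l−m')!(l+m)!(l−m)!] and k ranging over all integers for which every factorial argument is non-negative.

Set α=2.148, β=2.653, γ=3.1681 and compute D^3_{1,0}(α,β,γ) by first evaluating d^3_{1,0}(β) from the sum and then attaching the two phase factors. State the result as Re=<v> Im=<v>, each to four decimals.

First d^3_{1,0}(β=2.653), then the phase factors e^{-i(1)α} and e^{-i(0)γ}:
Half-angle: c=0.241874, s=0.970308. N=√(24·2·6·6)=41.569219
k∈{0,1,2} keeps every argument non-negative
  k=0: (−1)^1·41.5692/(12)·0.2419^5·0.9703^1 = -0.002783
  k=1: (−1)^2·41.5692/(4)·0.2419^3·0.9703^3 = +0.134340
  k=2: (−1)^3·41.5692/(12)·0.2419^1·0.9703^5 = -0.720654
d^3_{1,0}(2.653) = -0.002783 +0.134340 -0.720654 = -0.589096
Attach z-rotation phases: D = e^{-i(1)(2.148)}·(-0.589096)·e^{-i(0)(3.1681)} = +0.321460+0.493658i

Re=0.3215 Im=0.4937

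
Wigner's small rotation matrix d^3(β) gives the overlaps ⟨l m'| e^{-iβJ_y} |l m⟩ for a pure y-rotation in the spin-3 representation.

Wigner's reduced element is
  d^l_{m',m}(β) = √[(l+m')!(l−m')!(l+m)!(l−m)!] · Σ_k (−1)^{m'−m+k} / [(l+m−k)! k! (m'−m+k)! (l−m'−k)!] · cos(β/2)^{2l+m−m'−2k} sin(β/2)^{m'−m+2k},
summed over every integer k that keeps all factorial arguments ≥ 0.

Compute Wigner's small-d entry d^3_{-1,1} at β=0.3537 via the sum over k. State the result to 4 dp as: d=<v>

d^3_{-1,1}(β=0.3537) via Wigner's sum:
c=cos(0.3537/2)=0.984403, s=sin(0.3537/2)=0.175930; N=√[2·24·24·2]=48.000000
k∈{2,3,4} keeps every argument non-negative
  k=2: (−1)^0·48.0000/(8)·0.9844^4·0.1759^2 = +0.174389
  k=3: (−1)^1·48.0000/(6)·0.9844^2·0.1759^4 = -0.007427
  k=4: (−1)^2·48.0000/(48)·0.9844^0·0.1759^6 = +0.000030
d^3_{-1,1}(0.3537) = +0.174389 -0.007427 +0.000030 = +0.166993

d=0.1670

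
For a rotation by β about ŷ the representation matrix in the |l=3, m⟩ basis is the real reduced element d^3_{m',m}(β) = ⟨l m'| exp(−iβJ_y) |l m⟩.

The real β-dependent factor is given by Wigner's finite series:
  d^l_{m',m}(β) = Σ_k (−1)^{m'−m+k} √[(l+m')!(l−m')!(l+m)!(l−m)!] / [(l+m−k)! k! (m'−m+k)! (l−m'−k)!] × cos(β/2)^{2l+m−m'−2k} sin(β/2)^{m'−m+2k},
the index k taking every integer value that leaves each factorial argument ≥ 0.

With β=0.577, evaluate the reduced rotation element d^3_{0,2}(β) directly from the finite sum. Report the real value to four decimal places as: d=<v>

d^3_{0,2}(β=0.577) via Wigner's sum:
c=cos(0.577/2)=0.958672, s=sin(0.577/2)=0.284515; N=√[6·6·120·1]=65.726707
k: max(0,(2)−(0))=2 … min(3+(2),3−(0))=3
  k=2: (−1)^0·65.7267/(12)·0.9587^4·0.2845^2 = +0.374498
  k=3: (−1)^1·65.7267/(12)·0.9587^2·0.2845^4 = -0.032985
d^3_{0,2}(0.577) = +0.374498 -0.032985 = +0.341513

d=0.3415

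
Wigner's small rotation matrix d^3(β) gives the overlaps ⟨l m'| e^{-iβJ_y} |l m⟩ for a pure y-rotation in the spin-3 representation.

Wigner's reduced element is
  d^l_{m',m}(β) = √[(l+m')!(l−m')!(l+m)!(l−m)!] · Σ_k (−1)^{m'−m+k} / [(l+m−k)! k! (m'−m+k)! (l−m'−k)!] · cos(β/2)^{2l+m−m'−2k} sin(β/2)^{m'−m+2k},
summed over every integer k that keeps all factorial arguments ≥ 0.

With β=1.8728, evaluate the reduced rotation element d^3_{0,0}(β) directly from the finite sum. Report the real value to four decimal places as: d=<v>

d^3_{0,0}(β=1.8728) via Wigner's sum:
Half-angle: c=0.592691, s=0.805430. N=√(6·6·6·6)=36.000000
The bounds max(0,m−m')=0 and min(l+m,l−m')=3 give 4 terms
  k=0: (−1)^0·36.0000/(36)·0.5927^6·0.8054^0 = +0.043348
  k=1: (−1)^1·36.0000/(4)·0.5927^4·0.8054^2 = -0.720464
  k=2: (−1)^2·36.0000/(4)·0.5927^2·0.8054^4 = +1.330486
  k=3: (−1)^3·36.0000/(36)·0.5927^0·0.8054^6 = -0.273002
d^3_{0,0}(1.8728) = +0.043348 -0.720464 +1.330486 -0.273002 = +0.380368

d=0.3804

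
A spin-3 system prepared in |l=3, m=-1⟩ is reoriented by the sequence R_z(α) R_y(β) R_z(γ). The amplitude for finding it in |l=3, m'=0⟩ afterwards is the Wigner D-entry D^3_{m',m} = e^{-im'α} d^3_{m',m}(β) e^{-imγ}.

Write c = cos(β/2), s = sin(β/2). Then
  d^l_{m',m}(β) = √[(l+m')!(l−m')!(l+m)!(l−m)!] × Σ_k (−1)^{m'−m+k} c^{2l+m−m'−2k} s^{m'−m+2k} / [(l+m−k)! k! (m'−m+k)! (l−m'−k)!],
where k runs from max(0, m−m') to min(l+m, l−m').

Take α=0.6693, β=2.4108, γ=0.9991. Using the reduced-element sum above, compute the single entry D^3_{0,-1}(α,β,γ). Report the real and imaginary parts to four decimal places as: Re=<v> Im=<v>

Re=-0.2772 Im=-0.4308

D^3_{0,-1}(0.6693,2.4108,0.9991) = e^{-i·0·0.6693}·d^3_{0,-1}(2.4108)·e^{-i·-1·0.9991}. Compute d first:
With c≡cos(β/2)=0.357319 and s≡sin(β/2)=0.933982, N=[6·6·2·24]^{1/2}=41.569219
k: max(0,(-1)−(0))=0 … min(3+(-1),3−(0))=2
  k=0: (−1)^1·41.5692/(12)·0.3573^5·0.9340^1 = -0.018846
  k=1: (−1)^2·41.5692/(4)·0.3573^3·0.9340^3 = +0.386276
  k=2: (−1)^3·41.5692/(12)·0.3573^1·0.9340^5 = -0.879712
d^3_{0,-1}(2.4108) = -0.018846 +0.386276 -0.879712 = -0.512281
D = (+1.000000+0.000000i)·(-0.512281)·(+0.541059+0.840984i) = -0.277175-0.430821i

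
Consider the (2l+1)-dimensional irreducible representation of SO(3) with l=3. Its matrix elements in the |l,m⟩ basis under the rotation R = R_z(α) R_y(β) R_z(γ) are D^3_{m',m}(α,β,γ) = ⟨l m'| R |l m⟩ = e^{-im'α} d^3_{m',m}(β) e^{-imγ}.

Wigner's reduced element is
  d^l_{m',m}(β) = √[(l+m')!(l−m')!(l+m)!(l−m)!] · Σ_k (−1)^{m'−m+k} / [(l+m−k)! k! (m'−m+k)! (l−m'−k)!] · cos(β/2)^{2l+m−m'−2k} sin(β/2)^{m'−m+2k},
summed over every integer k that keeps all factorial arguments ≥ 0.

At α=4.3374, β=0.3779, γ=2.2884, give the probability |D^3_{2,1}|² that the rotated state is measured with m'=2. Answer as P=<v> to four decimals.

D^3_{2,1}(4.3374,0.3779,2.2884) = e^{-i·2·4.3374}·d^3_{2,1}(0.3779)·e^{-i·1·2.2884}. Compute d first:
Half-angle: c=0.982202, s=0.187828. N=√(120·1·24·2)=75.894664
k: max(0,(1)−(2))=0 … min(3+(1),3−(2))=1
  k=0: (−1)^1·75.8947/(24)·0.9822^5·0.1878^1 = -0.542955
  k=1: (−1)^2·75.8947/(12)·0.9822^3·0.1878^3 = +0.039711
d^3_{2,1}(0.3779) = -0.542955 +0.039711 = -0.503244
|D^3_{2,1}|² = |d^3_{2,1}(β)|² = (-0.503244)² = 0.253254 (the z-rotation phases have unit modulus)

P=0.2533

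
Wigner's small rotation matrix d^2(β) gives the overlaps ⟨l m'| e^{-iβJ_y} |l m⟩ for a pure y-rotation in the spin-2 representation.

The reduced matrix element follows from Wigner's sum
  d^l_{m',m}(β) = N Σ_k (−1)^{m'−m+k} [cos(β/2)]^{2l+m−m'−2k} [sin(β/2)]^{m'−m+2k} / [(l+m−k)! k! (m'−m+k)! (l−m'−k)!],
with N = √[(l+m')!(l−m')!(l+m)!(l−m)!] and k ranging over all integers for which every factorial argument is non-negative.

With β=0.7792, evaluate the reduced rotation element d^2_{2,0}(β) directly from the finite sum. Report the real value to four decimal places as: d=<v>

d^2_{2,0}(β=0.7792) via Wigner's sum:
Half-angle: c=0.925061, s=0.379818. N=√(24·1·2·2)=9.797959
k: max(0,(0)−(2))=0 … min(2+(0),2−(2))=0
  k=0: (−1)^2·9.7980/(4)·0.9251^2·0.3798^2 = +0.302391
d^2_{2,0}(0.7792) = +0.302391

d=0.3024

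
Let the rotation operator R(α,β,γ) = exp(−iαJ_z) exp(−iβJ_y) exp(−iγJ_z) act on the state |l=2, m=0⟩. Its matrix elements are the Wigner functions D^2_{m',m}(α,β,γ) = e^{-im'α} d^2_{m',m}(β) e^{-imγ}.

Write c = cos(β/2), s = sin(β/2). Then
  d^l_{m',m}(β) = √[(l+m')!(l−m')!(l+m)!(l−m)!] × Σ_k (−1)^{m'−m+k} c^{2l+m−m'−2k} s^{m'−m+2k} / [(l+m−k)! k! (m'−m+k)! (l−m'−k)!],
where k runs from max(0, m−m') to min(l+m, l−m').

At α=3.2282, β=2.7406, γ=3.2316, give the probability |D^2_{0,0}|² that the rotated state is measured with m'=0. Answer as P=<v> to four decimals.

First d^2_{0,0}(β=2.7406), then the phase factors e^{-i(0)α} and e^{-i(0)γ}:
Half-angle: c=0.199156, s=0.979968. N=√(2·2·2·2)=4.000000
k∈{0,1,2} keeps every argument non-negative
  k=0: (−1)^0·4.0000/(4)·0.1992^4·0.9800^0 = +0.001573
  k=1: (−1)^1·4.0000/(1)·0.1992^2·0.9800^2 = -0.152359
  k=2: (−1)^2·4.0000/(4)·0.1992^0·0.9800^4 = +0.922247
d^2_{0,0}(2.7406) = +0.001573 -0.152359 +0.922247 = +0.771461
|D^2_{0,0}|² = |d^2_{0,0}(β)|² = (+0.771461)² = 0.595152 (the z-rotation phases have unit modulus)

P=0.5952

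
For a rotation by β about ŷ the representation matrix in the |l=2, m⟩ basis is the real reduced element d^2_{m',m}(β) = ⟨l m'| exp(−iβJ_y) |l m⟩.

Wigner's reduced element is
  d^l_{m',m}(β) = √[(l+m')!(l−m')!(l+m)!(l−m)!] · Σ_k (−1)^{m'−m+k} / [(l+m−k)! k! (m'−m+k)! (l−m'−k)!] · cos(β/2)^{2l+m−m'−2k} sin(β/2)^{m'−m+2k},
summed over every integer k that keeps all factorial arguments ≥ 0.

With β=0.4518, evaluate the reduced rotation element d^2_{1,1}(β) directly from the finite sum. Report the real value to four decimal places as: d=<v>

d=0.7592

d^2_{1,1}(β=0.4518) via Wigner's sum:
Half-angle: c=0.974593, s=0.223984. N=√(6·1·6·1)=6.000000
k∈{0,1} keeps every argument non-negative
  k=0: (−1)^0·6.0000/(6)·0.9746^4·0.2240^0 = +0.902180
  k=1: (−1)^1·6.0000/(2)·0.9746^2·0.2240^2 = -0.142955
d^2_{1,1}(0.4518) = +0.902180 -0.142955 = +0.759224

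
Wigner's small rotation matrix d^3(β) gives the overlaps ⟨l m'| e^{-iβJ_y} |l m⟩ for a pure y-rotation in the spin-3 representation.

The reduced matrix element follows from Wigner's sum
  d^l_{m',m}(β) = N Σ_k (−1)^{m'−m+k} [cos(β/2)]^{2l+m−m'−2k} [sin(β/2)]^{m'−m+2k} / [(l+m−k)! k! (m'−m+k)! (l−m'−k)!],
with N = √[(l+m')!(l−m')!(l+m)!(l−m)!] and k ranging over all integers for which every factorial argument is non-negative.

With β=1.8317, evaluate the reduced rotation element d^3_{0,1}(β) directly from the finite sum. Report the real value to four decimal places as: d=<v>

d=-0.2792

d^3_{0,1}(β=1.8317) via Wigner's sum:
Half-angle: c=0.609117, s=0.793081. N=√(6·6·24·2)=41.569219
k∈{1,2,3} keeps every argument non-negative
  k=1: (−1)^0·41.5692/(12)·0.6091^5·0.7931^1 = +0.230362
  k=2: (−1)^1·41.5692/(4)·0.6091^3·0.7931^3 = -1.171562
  k=3: (−1)^2·41.5692/(12)·0.6091^1·0.7931^5 = +0.662030
d^3_{0,1}(1.8317) = +0.230362 -1.171562 +0.662030 = -0.279170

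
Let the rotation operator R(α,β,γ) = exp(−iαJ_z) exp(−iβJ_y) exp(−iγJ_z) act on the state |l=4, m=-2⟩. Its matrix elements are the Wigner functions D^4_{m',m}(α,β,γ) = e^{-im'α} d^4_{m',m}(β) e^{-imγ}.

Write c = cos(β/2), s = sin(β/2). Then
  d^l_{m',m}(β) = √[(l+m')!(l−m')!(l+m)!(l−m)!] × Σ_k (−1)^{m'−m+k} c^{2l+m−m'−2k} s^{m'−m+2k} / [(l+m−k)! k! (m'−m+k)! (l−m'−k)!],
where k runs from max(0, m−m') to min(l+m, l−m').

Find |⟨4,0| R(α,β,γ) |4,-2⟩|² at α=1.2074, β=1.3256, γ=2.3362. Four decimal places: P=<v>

P=0.0478

Split into d^4_{0,-2}(β=1.3256) × two z-phases.
c=cos(1.3256/2)=0.788272, s=sin(1.3256/2)=0.615326; N=√[24·24·2·720]=910.735966
Admissible k: 0..2 (factorial args all ≥0)
  k=0: (−1)^2·910.7360/(96)·0.7883^6·0.6153^2 = +0.861768
  k=1: (−1)^3·910.7360/(36)·0.7883^4·0.6153^4 = -1.400289
  k=2: (−1)^4·910.7360/(96)·0.7883^2·0.6153^6 = +0.319969
d^4_{0,-2}(1.3256) = +0.861768 -1.400289 +0.319969 = -0.218552
|D^4_{0,-2}|² = |d^4_{0,-2}(β)|² = (-0.218552)² = 0.047765 (the z-rotation phases have unit modulus)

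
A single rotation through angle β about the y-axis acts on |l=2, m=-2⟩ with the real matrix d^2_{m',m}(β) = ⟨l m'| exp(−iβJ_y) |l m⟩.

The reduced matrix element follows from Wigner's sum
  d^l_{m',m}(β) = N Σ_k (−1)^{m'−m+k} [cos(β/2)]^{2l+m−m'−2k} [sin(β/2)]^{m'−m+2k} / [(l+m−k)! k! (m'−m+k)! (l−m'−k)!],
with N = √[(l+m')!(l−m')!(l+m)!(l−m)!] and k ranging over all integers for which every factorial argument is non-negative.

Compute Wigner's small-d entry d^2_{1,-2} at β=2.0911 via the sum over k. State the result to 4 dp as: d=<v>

d=-0.6495

d^2_{1,-2}(β=2.0911) via Wigner's sum:
Half-angle: c=0.501426, s=0.865200. N=√(6·1·1·24)=12.000000
k∈{0} keeps every argument non-negative
  k=0: (−1)^3·12.0000/(6)·0.5014^1·0.8652^3 = -0.649512
d^2_{1,-2}(2.0911) = -0.649512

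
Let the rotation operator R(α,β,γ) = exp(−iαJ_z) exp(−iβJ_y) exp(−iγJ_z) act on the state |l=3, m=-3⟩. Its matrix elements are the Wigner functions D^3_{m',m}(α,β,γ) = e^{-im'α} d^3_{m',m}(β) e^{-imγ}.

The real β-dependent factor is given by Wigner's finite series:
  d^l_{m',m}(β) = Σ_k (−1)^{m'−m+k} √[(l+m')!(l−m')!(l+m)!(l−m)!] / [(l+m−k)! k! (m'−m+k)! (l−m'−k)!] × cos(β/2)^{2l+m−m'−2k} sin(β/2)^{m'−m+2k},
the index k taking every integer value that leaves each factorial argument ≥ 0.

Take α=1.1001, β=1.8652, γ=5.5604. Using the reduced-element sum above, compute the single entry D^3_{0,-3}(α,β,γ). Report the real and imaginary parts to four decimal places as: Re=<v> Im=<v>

Split into d^3_{0,-3}(β=1.8652) × two z-phases.
c=cos(1.8652/2)=0.595748, s=sin(1.8652/2)=0.803172; N=√[6·6·1·720]=160.996894
Admissible k: 0..0 (factorial args all ≥0)
  k=0: (−1)^3·160.9969/(36)·0.5957^3·0.8032^3 = -0.489922
d^3_{0,-3}(1.8652) = -0.489922
Attach z-rotation phases: D = e^{-i(0)(1.1001)}·(-0.489922)·e^{-i(-3)(5.5604)} = +0.275643+0.405024i

Re=0.2756 Im=0.4050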